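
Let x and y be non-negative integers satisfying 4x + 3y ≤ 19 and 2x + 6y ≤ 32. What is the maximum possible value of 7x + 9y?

(x,y)=(1,5): 4·1+3·5=19≤19, 2·1+6·5=32≤32, objective 52.
(x,y)=(0,5): 4·0+3·5=15≤19, 2·0+6·5=30≤32, objective 45.
(x,y)=(1,4): 4·1+3·4=16≤19, 2·1+6·4=26≤32, objective 43.
The best lattice point is (1,5), giving 52.

52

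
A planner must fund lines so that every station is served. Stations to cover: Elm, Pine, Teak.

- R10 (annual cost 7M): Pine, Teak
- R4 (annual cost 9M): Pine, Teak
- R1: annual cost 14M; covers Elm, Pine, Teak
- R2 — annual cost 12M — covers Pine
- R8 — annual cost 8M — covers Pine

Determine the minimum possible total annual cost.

14

The greedy cost-per-new-station heuristic would pick R10 and R1 for 21, but a cheaper cover exists.
R1 alone covers Elm, Pine, Teak — every station.
Total annual cost: 14.
No cover costs less than 14.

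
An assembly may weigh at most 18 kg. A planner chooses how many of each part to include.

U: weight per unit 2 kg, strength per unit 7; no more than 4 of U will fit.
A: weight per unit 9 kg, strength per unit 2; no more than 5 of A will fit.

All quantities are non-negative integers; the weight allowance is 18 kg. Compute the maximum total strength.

U has the best ratio (7/2); taking only U gives at most 4×7 = 28 (stopped by the supply cap of 4).
Mixing does better — 4×U and 1×A: weight 17 ≤ 18, strength 4·7 + 1·2 = 30.

30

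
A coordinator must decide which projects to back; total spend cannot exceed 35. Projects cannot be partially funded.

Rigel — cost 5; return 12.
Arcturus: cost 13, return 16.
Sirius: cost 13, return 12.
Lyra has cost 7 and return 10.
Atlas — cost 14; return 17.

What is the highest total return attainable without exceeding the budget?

45

Rigel + Sirius + Atlas: cost 5 + 13 + 14 = 32 ≤ 35, return 12 + 12 + 17 = 41.
Arcturus + Lyra + Atlas: cost 13 + 7 + 14 = 34 ≤ 35, return 16 + 10 + 17 = 43.
Rigel + Arcturus + Atlas: cost 5 + 13 + 14 = 32 ≤ 35, return 12 + 16 + 17 = 45.
Best is Rigel, Arcturus, and Atlas with total return 45.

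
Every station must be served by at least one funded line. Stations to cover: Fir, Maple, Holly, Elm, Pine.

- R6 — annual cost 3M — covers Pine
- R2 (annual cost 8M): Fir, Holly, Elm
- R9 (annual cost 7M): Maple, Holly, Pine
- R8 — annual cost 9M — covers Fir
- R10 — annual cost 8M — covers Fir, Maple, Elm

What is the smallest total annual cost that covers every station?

15

Choose R2 and R9: together they cover Fir, Maple, Holly, Elm, Pine — every station.
Total annual cost: 8 + 7 = 15.
No cover costs less than 15.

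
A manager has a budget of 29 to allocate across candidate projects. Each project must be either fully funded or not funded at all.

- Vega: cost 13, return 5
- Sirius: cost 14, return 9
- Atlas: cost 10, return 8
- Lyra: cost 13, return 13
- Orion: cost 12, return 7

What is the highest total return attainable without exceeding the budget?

Take Sirius and Lyra: cost 14 + 13 = 27 ≤ 29, return 9 + 13 = 22.
No other feasible combination does better.

22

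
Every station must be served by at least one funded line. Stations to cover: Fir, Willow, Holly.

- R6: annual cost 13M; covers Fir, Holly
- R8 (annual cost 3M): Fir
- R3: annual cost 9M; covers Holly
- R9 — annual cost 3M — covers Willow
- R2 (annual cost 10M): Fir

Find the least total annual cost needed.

15

This is an integer covering problem.
Choose R8, R3, and R9: together they cover Fir, Willow, Holly — every station.
Total annual cost: 3 + 9 + 3 = 15.
No cover costs less than 15.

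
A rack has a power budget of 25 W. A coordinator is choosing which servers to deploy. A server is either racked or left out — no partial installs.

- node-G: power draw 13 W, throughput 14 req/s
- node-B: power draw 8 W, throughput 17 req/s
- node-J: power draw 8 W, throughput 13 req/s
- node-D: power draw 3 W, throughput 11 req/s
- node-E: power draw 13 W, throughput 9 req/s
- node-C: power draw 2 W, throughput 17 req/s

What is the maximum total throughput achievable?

58

This is a 0-1 knapsack instance.
Take node-B, node-J, node-D, and node-C: power draw 8 + 8 + 3 + 2 = 21 ≤ 25, throughput 17 + 13 + 11 + 17 = 58.
No other feasible combination does better.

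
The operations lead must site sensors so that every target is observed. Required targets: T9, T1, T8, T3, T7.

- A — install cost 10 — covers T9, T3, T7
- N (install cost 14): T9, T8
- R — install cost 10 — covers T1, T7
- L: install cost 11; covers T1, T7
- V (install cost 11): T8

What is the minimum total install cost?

31

This is a weighted set-cover instance.
Choose A, R, and V: together they cover T9, T1, T8, T3, T7 — every target.
Total install cost: 10 + 10 + 11 = 31.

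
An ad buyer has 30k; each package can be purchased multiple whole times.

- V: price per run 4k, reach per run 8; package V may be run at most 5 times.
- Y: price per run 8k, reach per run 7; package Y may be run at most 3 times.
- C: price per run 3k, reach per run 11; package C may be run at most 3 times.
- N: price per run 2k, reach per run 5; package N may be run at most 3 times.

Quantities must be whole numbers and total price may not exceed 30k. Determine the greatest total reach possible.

75

C has the best ratio (11/3); taking only C gives at most 3×11 = 33 (stopped by the supply cap of 3).
Mixing does better — 4×V, 3×C, and 2×N: price 29 ≤ 30, reach 4·8 + 3·11 + 2·5 = 75.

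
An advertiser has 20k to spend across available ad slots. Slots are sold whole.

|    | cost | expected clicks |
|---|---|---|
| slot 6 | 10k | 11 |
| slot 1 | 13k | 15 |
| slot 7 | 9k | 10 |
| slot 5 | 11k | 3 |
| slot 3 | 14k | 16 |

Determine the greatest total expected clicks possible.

21

This is a 0-1 knapsack instance.
Take slot 6 and slot 7: cost 10 + 9 = 19 ≤ 20, expected clicks 11 + 10 = 21.
No other feasible combination does better.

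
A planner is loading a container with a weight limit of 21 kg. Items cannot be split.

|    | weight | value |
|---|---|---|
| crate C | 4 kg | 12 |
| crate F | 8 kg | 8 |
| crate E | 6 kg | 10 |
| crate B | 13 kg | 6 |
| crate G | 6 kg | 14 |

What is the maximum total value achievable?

36

Allowing fractional choices, the relaxed optimum would be about 41.0, but items are indivisible.
crate F + crate E + crate G: weight 8 + 6 + 6 = 20 ≤ 21, value 8 + 10 + 14 = 32.
crate C + crate E + crate G: weight 4 + 6 + 6 = 16 ≤ 21, value 12 + 10 + 14 = 36.
crate C + crate F + crate G: weight 4 + 8 + 6 = 18 ≤ 21, value 12 + 8 + 14 = 34.
Best is crate C, crate E, and crate G with total value 36.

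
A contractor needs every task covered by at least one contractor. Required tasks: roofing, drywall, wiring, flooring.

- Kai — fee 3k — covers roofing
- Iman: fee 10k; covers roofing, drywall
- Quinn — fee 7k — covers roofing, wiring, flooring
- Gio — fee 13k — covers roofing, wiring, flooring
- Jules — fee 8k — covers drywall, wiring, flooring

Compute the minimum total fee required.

This is a weighted set-cover instance.
Choose Kai and Jules: together they cover roofing, drywall, wiring, flooring — every task.
Total fee: 3 + 8 = 11.

11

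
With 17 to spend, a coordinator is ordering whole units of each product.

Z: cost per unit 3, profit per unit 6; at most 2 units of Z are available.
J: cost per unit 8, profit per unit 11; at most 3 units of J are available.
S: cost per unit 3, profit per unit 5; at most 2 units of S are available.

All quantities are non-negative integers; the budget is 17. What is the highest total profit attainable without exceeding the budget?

28

Z has the best ratio (6/3); taking only Z gives at most 2×6 = 12 (stopped by the supply cap of 2).
Mixing does better — 2×Z, 1×J, and 1×S: cost 17 ≤ 17, profit 2·6 + 1·11 + 1·5 = 28.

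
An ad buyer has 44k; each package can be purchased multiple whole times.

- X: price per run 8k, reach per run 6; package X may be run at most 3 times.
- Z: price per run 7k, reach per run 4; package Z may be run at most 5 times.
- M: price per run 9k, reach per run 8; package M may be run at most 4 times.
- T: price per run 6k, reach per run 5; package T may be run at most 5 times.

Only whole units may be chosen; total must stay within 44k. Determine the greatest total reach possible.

38

1×X and 4×M: price 44 ≤ 44, reach 1·6 + 4·8 = 38.
4×M and 1×T: price 42 ≤ 44, reach 4·8 + 1·5 = 37.
Best is 38.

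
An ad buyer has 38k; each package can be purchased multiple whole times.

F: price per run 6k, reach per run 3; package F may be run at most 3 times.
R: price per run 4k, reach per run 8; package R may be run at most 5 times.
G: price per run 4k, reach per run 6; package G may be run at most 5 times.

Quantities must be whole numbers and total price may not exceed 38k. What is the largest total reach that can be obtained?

64

This is a bounded integer knapsack.
4×R and 5×G: price 36 ≤ 38, reach 4·8 + 5·6 = 62.
5×R and 4×G: price 36 ≤ 38, reach 5·8 + 4·6 = 64.
Best is 64.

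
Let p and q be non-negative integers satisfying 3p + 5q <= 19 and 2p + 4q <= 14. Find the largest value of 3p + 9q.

(p,q)=(1,3): 3·1+5·3=18≤19, 2·1+4·3=14≤14, objective 30.
(p,q)=(0,3): 3·0+5·3=15≤19, 2·0+4·3=12≤14, objective 27.
(p,q)=(2,2): 3·2+5·2=16≤19, 2·2+4·2=12≤14, objective 24.
The best lattice point is (1,3), giving 30.

30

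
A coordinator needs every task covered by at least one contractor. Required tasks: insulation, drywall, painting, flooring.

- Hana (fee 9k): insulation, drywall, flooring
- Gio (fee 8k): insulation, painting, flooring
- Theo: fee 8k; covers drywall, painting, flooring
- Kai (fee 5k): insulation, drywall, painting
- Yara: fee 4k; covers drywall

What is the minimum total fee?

12

The greedy cost-per-new-task heuristic would pick Kai and Gio for 13, but a cheaper cover exists.
Choose Gio and Yara: together they cover insulation, drywall, painting, flooring — every task.
Total fee: 8 + 4 = 12.
No cover costs less than 12.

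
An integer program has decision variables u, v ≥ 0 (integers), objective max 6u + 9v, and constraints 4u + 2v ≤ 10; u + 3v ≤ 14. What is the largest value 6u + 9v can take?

36

(u,v)=(0,4) is feasible, giving 36.
(u,v)=(1,3) is feasible, giving 33.
(u,v)=(0,3) is feasible, giving 27.
No feasible integer point exceeds 36.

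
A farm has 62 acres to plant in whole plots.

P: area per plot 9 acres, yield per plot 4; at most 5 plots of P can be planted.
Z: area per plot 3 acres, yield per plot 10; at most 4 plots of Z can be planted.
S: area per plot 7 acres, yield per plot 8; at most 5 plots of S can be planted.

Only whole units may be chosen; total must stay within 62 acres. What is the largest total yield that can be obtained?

Take 1×P, 4×Z, and 5×S: area 56 ≤ 62, yield 1·4 + 4·10 + 5·8 = 84.
Z has the best ratio (10/3) and is taken to its limit of 4; remaining capacity is filled optimally with the others.

84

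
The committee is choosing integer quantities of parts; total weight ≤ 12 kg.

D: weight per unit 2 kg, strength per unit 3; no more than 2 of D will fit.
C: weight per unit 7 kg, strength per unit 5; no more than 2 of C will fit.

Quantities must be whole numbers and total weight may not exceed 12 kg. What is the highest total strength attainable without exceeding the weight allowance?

11

D has the best ratio (3/2); taking only D gives at most 2×3 = 6 (stopped by the supply cap of 2).
Mixing does better — 2×D and 1×C: weight 11 ≤ 12, strength 2·3 + 1·5 = 11.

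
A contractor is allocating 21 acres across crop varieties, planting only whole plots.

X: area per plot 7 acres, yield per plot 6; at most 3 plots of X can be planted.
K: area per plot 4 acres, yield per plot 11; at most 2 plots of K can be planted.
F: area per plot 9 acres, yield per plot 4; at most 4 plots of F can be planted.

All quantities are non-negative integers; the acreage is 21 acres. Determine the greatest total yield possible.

28

This is a bounded integer knapsack.
K has the best ratio (11/4); taking only K gives at most 2×11 = 22 (stopped by the supply cap of 2).
Mixing does better — 1×X and 2×K: area 15 ≤ 21, yield 1·6 + 2·11 = 28.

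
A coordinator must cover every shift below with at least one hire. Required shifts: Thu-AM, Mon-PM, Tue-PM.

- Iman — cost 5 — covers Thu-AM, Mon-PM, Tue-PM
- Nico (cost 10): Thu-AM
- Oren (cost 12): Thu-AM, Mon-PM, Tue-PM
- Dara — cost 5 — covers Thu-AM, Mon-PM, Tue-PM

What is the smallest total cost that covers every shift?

Iman alone covers Thu-AM, Mon-PM, Tue-PM — every shift.
Total cost: 5.
No cover costs less than 5.

5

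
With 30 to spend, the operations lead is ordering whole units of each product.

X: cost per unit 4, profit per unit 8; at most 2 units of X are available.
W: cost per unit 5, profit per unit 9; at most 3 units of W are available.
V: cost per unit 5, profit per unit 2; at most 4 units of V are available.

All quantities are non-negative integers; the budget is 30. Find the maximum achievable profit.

2×X and 3×W: cost 23 ≤ 30, profit 2·8 + 3·9 = 43.
2×X, 3×W, and 1×V: cost 28 ≤ 30, profit 2·8 + 3·9 + 1·2 = 45.
Best is 45.

45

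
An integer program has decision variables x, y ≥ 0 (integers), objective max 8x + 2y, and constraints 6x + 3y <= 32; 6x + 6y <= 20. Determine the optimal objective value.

24

(x,y)=(3,0): 6·3+3·0=18≤32, 6·3+6·0=18≤20, objective 24.
(x,y)=(2,1): 6·2+3·1=15≤32, 6·2+6·1=18≤20, objective 18.
(x,y)=(2,0): 6·2+3·0=12≤32, 6·2+6·0=12≤20, objective 16.
Maximum is 24 at (x,y)=(3,0).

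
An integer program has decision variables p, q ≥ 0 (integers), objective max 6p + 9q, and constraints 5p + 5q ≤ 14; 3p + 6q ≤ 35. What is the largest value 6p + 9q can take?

Relaxing integrality, the LP optimum is 25.20 at (p,q) = (0, 2.8), which is not an integer point.
(p,q)=(0,2): 5·0+5·2=10≤14, 3·0+6·2=12≤35, objective 18.
(p,q)=(1,1): 5·1+5·1=10≤14, 3·1+6·1=9≤35, objective 15.
(p,q)=(0,1): 5·0+5·1=5≤14, 3·0+6·1=6≤35, objective 9.
Maximum is 18 at (p,q)=(0,2).

18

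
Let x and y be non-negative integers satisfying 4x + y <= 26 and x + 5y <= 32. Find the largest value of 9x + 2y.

The continuous relaxation peaks at (6.5, 0) with value 58.50; rounding to a feasible lattice point costs some objective.
(x,y)=(6,2): 4·6+1·2=26≤26, 1·6+5·2=16≤32, objective 58.
(x,y)=(6,1): 4·6+1·1=25≤26, 1·6+5·1=11≤32, objective 56.
(x,y)=(6,0): 4·6+1·0=24≤26, 1·6+5·0=6≤32, objective 54.
(x,y)=(5,3): 4·5+1·3=23≤26, 1·5+5·3=20≤32, objective 51.
The best lattice point is (6,2), giving 58.

58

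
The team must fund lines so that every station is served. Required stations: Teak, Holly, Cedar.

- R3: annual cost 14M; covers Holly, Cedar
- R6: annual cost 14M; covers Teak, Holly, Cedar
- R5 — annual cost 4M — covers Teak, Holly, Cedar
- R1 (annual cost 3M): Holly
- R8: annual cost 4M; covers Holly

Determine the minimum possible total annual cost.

R5 alone covers Teak, Holly, Cedar — every station.
Total annual cost: 4.
No cover costs less than 4.

4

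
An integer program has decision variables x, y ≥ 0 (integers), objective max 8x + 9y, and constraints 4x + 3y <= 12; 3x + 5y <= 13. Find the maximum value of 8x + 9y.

The continuous relaxation peaks at (1.91, 1.45) with value 28.36; rounding to a feasible lattice point costs some objective.
(x,y)=(1,2): 4·1+3·2=10≤12, 3·1+5·2=13≤13, objective 26.
(x,y)=(2,1): 4·2+3·1=11≤12, 3·2+5·1=11≤13, objective 25.
(x,y)=(0,2): 4·0+3·2=6≤12, 3·0+5·2=10≤13, objective 18.
(x,y)=(1,1): 4·1+3·1=7≤12, 3·1+5·1=8≤13, objective 17.
The best lattice point is (1,2), giving 26.

26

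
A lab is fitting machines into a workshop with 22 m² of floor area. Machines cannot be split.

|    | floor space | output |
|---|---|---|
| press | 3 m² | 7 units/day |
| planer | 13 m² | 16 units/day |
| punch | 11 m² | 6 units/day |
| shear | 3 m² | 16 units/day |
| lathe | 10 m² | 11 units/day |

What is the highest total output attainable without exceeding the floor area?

39

This is an integer program with binary decision variables.
planer + shear: floor space 13 + 3 = 16 ≤ 22, output 16 + 16 = 32.
press + planer + shear: floor space 3 + 13 + 3 = 19 ≤ 22, output 7 + 16 + 16 = 39.
press + shear + lathe: floor space 3 + 3 + 10 = 16 ≤ 22, output 7 + 16 + 11 = 34.
Best is press, planer, and shear with total output 39.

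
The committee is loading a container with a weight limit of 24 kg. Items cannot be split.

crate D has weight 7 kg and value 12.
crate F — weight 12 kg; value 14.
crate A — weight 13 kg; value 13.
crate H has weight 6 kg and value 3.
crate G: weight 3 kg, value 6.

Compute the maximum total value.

32

This is a 0-1 knapsack instance.
Take crate D, crate F, and crate G: weight 7 + 12 + 3 = 22 ≤ 24, value 12 + 14 + 6 = 32.
No other feasible combination does better.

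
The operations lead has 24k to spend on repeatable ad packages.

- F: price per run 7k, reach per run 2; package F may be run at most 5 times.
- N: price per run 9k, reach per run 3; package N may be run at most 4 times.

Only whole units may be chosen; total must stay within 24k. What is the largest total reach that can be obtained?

7

2×F and 1×N: price 23 ≤ 24, reach 2·2 + 1·3 = 7.
2×N: price 18 ≤ 24, reach 2·3 = 6.
Best is 7.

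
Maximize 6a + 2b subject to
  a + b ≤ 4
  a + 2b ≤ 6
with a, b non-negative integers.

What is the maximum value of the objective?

(a,b)=(4,0): 1·4+1·0=4≤4, 1·4+2·0=4≤6, objective 24.
(a,b)=(3,1): 1·3+1·1=4≤4, 1·3+2·1=5≤6, objective 20.
The best lattice point is (4,0), giving 24.

24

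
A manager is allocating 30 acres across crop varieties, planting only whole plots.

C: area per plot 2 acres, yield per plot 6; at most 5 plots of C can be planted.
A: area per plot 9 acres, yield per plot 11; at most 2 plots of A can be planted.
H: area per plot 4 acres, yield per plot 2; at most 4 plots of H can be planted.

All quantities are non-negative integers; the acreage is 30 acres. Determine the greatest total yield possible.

52

This is a bounded integer knapsack.
4×C, 2×A, and 1×H: area 30 ≤ 30, yield 4·6 + 2·11 + 1·2 = 48.
5×C and 2×A: area 28 ≤ 30, yield 5·6 + 2·11 = 52.
Best is 52.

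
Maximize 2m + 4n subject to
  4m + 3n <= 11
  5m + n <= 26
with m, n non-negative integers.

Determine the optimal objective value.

Relaxing integrality, the LP optimum is 14.67 at (m,n) = (0, 3.67), which is not an integer point.
(m,n)=(0,3): 4·0+3·3=9≤11, 5·0+1·3=3≤26, objective 12.
(m,n)=(1,2): 4·1+3·2=10≤11, 5·1+1·2=7≤26, objective 10.
(m,n)=(0,2): 4·0+3·2=6≤11, 5·0+1·2=2≤26, objective 8.
The best lattice point is (0,3), giving 12.

12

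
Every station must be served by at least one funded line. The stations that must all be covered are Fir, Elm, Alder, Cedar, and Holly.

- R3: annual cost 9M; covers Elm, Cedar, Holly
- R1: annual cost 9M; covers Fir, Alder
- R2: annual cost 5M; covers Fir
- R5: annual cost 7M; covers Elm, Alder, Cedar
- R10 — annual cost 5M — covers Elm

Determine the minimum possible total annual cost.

18

The greedy cost-per-new-station heuristic would pick R5, R2, and R3 for 21, but a cheaper cover exists.
Choose R3 and R1: together they cover Fir, Elm, Alder, Cedar, Holly — every station.
Total annual cost: 9 + 9 = 18.
No cover costs less than 18.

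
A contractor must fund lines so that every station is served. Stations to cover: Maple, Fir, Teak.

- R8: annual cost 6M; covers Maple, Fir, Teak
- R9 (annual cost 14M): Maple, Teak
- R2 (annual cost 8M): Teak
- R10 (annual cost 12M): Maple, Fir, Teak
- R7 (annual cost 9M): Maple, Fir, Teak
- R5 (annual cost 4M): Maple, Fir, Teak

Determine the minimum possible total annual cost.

4

R5 alone covers Maple, Fir, Teak — every station.
Total annual cost: 4.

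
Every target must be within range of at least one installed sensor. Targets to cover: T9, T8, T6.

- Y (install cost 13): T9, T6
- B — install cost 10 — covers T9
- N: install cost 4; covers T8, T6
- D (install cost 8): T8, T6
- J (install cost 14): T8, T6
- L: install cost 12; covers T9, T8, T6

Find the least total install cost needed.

12

This is a weighted set-cover instance.
The greedy cost-per-new-target heuristic would pick N and B for 14, but a cheaper cover exists.
L alone covers T9, T8, T6 — every target.
Total install cost: 12.
No cover costs less than 12.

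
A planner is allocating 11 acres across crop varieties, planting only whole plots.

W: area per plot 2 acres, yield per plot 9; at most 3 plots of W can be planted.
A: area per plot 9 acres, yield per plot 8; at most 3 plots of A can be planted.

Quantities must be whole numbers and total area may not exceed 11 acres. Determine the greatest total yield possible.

27

Take 3×W: area 6 ≤ 11, yield 3·9 = 27.
W has the best ratio (9/2) and is taken to its limit of 3; remaining capacity is filled optimally with the others.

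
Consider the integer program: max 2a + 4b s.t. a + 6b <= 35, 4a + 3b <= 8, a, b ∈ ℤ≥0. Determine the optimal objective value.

8

(a,b)=(0,2): 1·0+6·2=12≤35, 4·0+3·2=6≤8, objective 8.
(a,b)=(1,1): 1·1+6·1=7≤35, 4·1+3·1=7≤8, objective 6.
No feasible integer point exceeds 8.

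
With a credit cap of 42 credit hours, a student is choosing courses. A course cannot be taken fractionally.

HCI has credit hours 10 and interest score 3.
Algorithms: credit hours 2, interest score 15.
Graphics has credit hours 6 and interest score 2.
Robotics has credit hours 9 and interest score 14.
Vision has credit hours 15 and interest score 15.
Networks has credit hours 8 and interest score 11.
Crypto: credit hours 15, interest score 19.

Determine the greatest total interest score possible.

Algorithms + Robotics + Vision + Crypto: credit hours 2 + 9 + 15 + 15 = 41 ≤ 42, interest score 15 + 14 + 15 + 19 = 63.
Algorithms + Graphics + Robotics + Networks + Crypto: credit hours 2 + 6 + 9 + 8 + 15 = 40 ≤ 42, interest score 15 + 2 + 14 + 11 + 19 = 61.
Best is Algorithms, Robotics, Vision, and Crypto with total interest score 63.

63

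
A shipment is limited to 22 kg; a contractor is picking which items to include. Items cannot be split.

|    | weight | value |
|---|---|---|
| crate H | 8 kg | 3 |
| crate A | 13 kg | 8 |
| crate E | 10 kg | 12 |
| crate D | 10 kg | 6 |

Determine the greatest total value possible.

18

crate E: weight 10 ≤ 22, value 12.
crate E + crate D: weight 10 + 10 = 20 ≤ 22, value 12 + 6 = 18.
crate H + crate E: weight 8 + 10 = 18 ≤ 22, value 3 + 12 = 15.
Best is crate E and crate D with total value 18.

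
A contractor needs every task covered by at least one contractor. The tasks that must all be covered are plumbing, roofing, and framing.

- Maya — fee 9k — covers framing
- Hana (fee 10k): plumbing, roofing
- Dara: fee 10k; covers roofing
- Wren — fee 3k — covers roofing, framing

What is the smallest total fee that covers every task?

Choose Hana and Wren: together they cover plumbing, roofing, framing — every task.
Total fee: 10 + 3 = 13.
No cover costs less than 13.

13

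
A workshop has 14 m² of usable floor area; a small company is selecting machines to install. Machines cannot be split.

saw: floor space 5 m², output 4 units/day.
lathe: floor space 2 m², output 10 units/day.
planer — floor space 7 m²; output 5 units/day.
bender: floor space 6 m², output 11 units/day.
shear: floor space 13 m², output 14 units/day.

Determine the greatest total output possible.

Take saw, lathe, and bender: floor space 5 + 2 + 6 = 13 ≤ 14, output 4 + 10 + 11 = 25.
No other feasible combination does better.

25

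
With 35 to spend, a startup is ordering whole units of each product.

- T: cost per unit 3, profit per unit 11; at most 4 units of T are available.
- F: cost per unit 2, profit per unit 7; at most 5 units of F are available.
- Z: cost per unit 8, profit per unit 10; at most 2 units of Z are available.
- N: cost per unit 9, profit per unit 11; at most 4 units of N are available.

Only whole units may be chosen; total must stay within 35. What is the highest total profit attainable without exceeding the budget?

90

4×T, 5×F, and 1×Z: cost 30 ≤ 35, profit 4·11 + 5·7 + 1·10 = 89.
4×T, 5×F, and 1×N: cost 31 ≤ 35, profit 4·11 + 5·7 + 1·11 = 90.
Best is 90.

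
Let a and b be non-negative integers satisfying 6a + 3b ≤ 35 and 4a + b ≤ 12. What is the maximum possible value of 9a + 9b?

The continuous relaxation peaks at (0, 11.7) with value 105.00; rounding to a feasible lattice point costs some objective.
(a,b)=(0,11): 6·0+3·11=33≤35, 4·0+1·11=11≤12, objective 99.
(a,b)=(0,10): 6·0+3·10=30≤35, 4·0+1·10=10≤12, objective 90.
Maximum is 99 at (a,b)=(0,11).

99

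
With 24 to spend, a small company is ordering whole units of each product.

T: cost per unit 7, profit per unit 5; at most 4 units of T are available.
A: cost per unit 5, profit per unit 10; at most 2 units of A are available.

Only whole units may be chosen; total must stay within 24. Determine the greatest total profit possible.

30

This is a bounded integer knapsack.
2×T and 2×A: cost 24 ≤ 24, profit 2·5 + 2·10 = 30.
1×T and 2×A: cost 17 ≤ 24, profit 1·5 + 2·10 = 25.
Best is 30.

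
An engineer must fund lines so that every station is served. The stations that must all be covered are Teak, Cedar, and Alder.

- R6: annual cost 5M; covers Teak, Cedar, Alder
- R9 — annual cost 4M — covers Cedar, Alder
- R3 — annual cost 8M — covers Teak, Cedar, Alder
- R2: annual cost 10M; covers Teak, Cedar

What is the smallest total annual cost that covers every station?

5

R6 alone covers Teak, Cedar, Alder — every station.
Total annual cost: 5.
No cover costs less than 5.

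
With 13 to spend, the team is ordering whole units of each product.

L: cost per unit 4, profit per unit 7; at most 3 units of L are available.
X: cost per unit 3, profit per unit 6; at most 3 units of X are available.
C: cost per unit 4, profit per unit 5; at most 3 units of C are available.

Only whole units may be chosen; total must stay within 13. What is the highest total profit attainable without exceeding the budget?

3×X and 1×C: cost 13 ≤ 13, profit 3·6 + 1·5 = 23.
1×L and 3×X: cost 13 ≤ 13, profit 1·7 + 3·6 = 25.
Best is 25.

25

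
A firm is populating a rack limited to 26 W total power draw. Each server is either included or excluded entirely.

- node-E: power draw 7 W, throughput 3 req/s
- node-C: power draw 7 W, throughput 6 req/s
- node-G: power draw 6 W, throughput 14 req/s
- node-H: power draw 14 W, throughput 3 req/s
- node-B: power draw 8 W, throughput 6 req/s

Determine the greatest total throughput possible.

This is an integer program with binary decision variables.
node-E + node-G + node-B: power draw 7 + 6 + 8 = 21 ≤ 26, throughput 3 + 14 + 6 = 23.
node-C + node-G + node-B: power draw 7 + 6 + 8 = 21 ≤ 26, throughput 6 + 14 + 6 = 26.
node-E + node-C + node-G: power draw 7 + 7 + 6 = 20 ≤ 26, throughput 3 + 6 + 14 = 23.
Best is node-C, node-G, and node-B with total throughput 26.

26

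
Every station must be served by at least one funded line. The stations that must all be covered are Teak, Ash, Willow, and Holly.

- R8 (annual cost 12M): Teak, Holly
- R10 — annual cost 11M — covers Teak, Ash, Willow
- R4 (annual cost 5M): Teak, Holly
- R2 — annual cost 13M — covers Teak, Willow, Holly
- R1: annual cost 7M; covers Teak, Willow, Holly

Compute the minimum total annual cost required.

Choose R10 and R4: together they cover Teak, Ash, Willow, Holly — every station.
Total annual cost: 11 + 5 = 16.

16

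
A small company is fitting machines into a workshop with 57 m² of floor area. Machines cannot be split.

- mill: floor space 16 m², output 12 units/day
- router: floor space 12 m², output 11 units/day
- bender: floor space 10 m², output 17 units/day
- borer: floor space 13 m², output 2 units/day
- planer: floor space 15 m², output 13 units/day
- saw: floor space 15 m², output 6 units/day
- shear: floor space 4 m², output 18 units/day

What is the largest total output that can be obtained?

71

mill + router + bender + planer + shear: floor space 16 + 12 + 10 + 15 + 4 = 57 ≤ 57, output 12 + 11 + 17 + 13 + 18 = 71.
router + bender + planer + saw + shear: floor space 12 + 10 + 15 + 15 + 4 = 56 ≤ 57, output 11 + 17 + 13 + 6 + 18 = 65.
Best is mill, router, bender, planer, and shear with total output 71.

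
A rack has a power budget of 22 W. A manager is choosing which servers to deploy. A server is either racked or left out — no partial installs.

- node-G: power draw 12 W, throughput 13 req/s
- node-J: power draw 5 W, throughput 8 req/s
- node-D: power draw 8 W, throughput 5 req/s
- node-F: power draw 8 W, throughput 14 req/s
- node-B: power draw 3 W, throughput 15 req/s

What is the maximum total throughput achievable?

Allowing fractional choices, the relaxed optimum would be about 43.5, but servers are indivisible.
node-D + node-F + node-B: power draw 8 + 8 + 3 = 19 ≤ 22, throughput 5 + 14 + 15 = 34.
node-J + node-F + node-B: power draw 5 + 8 + 3 = 16 ≤ 22, throughput 8 + 14 + 15 = 37.
node-G + node-J + node-B: power draw 12 + 5 + 3 = 20 ≤ 22, throughput 13 + 8 + 15 = 36.
Best is node-J, node-F, and node-B with total throughput 37.

37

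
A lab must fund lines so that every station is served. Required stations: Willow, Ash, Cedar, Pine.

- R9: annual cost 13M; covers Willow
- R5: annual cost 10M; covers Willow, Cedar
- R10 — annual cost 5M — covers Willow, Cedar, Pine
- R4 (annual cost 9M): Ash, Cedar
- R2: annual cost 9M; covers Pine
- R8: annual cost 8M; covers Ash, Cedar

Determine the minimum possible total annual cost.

13

Choose R10 and R8: together they cover Willow, Ash, Cedar, Pine — every station.
Total annual cost: 5 + 8 = 13.
No cover costs less than 13.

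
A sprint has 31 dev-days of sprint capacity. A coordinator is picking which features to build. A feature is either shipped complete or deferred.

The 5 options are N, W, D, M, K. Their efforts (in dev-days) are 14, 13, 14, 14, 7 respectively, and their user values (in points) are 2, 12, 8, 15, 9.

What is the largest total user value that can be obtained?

W + M: effort 13 + 14 = 27 ≤ 31, user value 12 + 15 = 27.
D + M: effort 14 + 14 = 28 ≤ 31, user value 8 + 15 = 23.
M + K: effort 14 + 7 = 21 ≤ 31, user value 15 + 9 = 24.
Best is W and M with total user value 27.

27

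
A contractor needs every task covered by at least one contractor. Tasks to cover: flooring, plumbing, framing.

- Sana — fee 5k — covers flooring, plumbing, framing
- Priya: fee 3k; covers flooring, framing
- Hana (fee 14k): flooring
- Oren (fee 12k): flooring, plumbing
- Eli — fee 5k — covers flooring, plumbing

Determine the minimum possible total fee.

The greedy cost-per-new-task heuristic would pick Priya and Sana for 8, but a cheaper cover exists.
Sana alone covers flooring, plumbing, framing — every task.
Total fee: 5.
No cover costs less than 5.

5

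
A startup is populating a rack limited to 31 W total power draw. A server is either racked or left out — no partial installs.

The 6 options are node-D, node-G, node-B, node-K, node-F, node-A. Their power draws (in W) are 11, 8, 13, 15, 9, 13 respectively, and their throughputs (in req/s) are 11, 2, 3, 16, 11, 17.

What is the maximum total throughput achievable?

This is an integer program with binary decision variables.
node-G + node-F + node-A: power draw 8 + 9 + 13 = 30 ≤ 31, throughput 2 + 11 + 17 = 30.
node-K + node-A: power draw 15 + 13 = 28 ≤ 31, throughput 16 + 17 = 33.
Best is node-K and node-A with total throughput 33.

33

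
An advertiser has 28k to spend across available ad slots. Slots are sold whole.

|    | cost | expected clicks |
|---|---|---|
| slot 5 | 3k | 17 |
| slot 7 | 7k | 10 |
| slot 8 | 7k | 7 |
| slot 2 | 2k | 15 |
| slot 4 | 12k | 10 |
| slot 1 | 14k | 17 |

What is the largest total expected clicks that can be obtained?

59

Allowing fractional choices, the relaxed optimum would be about 61.0, but ad slots are indivisible.
slot 5 + slot 8 + slot 2 + slot 1: cost 3 + 7 + 2 + 14 = 26 ≤ 28, expected clicks 17 + 7 + 15 + 17 = 56.
slot 5 + slot 7 + slot 2 + slot 4: cost 3 + 7 + 2 + 12 = 24 ≤ 28, expected clicks 17 + 10 + 15 + 10 = 52.
slot 5 + slot 7 + slot 2 + slot 1: cost 3 + 7 + 2 + 14 = 26 ≤ 28, expected clicks 17 + 10 + 15 + 17 = 59.
Best is slot 5, slot 7, slot 2, and slot 1 with total expected clicks 59.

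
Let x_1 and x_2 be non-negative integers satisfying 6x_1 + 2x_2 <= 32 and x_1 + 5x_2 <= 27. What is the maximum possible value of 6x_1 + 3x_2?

36

(x_1,x_2)=(4,4): 6·4+2·4=32≤32, 1·4+5·4=24≤27, objective 36.
(x_1,x_2)=(4,3): 6·4+2·3=30≤32, 1·4+5·3=19≤27, objective 33.
(x_1,x_2)=(3,4): 6·3+2·4=26≤32, 1·3+5·4=23≤27, objective 30.
(x_1,x_2)=(3,3): 6·3+2·3=24≤32, 1·3+5·3=18≤27, objective 27.
No feasible integer point exceeds 36.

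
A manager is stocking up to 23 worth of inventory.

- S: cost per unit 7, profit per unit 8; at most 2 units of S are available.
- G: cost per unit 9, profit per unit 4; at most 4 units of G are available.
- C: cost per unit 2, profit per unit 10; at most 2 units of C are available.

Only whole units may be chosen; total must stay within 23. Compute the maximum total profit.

36

C has the best ratio (10/2); taking only C gives at most 2×10 = 20 (stopped by the supply cap of 2).
Mixing does better — 2×S and 2×C: cost 18 ≤ 23, profit 2·8 + 2·10 = 36.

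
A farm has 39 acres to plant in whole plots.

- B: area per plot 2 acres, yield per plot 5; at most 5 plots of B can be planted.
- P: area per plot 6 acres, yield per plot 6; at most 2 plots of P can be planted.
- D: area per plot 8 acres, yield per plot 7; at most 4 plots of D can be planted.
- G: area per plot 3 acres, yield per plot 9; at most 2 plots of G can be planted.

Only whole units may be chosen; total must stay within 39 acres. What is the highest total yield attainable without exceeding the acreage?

Take 5×B, 1×P, 2×D, and 2×G: area 38 ≤ 39, yield 5·5 + 1·6 + 2·7 + 2·9 = 63.
G has the best ratio (9/3) and is taken to its limit of 2; remaining capacity is filled optimally with the others.

63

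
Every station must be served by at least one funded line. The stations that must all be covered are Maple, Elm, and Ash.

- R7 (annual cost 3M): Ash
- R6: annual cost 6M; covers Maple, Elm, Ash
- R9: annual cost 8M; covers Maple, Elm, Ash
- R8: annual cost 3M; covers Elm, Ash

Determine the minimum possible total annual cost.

This is a weighted set-cover instance.
The greedy cost-per-new-station heuristic would pick R8 and R6 for 9, but a cheaper cover exists.
R6 alone covers Maple, Elm, Ash — every station.
Total annual cost: 6.
No cover costs less than 6.

6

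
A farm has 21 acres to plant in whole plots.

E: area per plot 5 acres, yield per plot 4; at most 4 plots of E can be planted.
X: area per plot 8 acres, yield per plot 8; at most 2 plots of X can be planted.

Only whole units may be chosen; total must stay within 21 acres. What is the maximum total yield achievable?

X has the best ratio (8/8); taking only X gives at most 2×8 = 16 (stopped by the area limit).
Mixing does better — 1×E and 2×X: area 21 ≤ 21, yield 1·4 + 2·8 = 20.

20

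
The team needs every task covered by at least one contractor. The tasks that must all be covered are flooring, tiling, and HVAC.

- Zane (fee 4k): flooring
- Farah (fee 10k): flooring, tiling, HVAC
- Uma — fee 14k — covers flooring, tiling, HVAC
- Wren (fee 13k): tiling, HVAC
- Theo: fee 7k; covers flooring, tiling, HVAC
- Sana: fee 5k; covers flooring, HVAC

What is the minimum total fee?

7

Theo alone covers flooring, tiling, HVAC — every task.
Total fee: 7.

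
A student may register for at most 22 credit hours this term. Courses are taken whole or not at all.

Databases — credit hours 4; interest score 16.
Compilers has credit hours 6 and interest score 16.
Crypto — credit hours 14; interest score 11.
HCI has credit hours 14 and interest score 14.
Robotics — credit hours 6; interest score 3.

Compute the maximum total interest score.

Databases + Compilers: credit hours 4 + 6 = 10 ≤ 22, interest score 16 + 16 = 32.
Databases + Compilers + Robotics: credit hours 4 + 6 + 6 = 16 ≤ 22, interest score 16 + 16 + 3 = 35.
Best is Databases, Compilers, and Robotics with total interest score 35.

35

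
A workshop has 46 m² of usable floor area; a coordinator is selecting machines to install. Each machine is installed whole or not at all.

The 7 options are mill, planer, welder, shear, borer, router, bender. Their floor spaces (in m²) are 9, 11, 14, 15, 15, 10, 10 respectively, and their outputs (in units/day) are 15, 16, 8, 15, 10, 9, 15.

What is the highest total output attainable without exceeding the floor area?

61

Allowing fractional choices, the relaxed optimum would be about 61.9, but machines are indivisible.
mill + planer + shear + bender: floor space 9 + 11 + 15 + 10 = 45 ≤ 46, output 15 + 16 + 15 + 15 = 61.
mill + planer + router + bender: floor space 9 + 11 + 10 + 10 = 40 ≤ 46, output 15 + 16 + 9 + 15 = 55.
mill + planer + borer + bender: floor space 9 + 11 + 15 + 10 = 45 ≤ 46, output 15 + 16 + 10 + 15 = 56.
Best is mill, planer, shear, and bender with total output 61.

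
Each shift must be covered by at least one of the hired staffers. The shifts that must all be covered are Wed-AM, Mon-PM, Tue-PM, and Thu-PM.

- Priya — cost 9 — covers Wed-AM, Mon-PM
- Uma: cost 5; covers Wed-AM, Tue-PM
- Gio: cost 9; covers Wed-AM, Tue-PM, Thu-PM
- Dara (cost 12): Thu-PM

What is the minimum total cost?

18

The greedy cost-per-new-shift heuristic would pick Uma, Priya, and Gio for 23, but a cheaper cover exists.
Choose Priya and Gio: together they cover Wed-AM, Mon-PM, Tue-PM, Thu-PM — every shift.
Total cost: 9 + 9 = 18.
No cover costs less than 18.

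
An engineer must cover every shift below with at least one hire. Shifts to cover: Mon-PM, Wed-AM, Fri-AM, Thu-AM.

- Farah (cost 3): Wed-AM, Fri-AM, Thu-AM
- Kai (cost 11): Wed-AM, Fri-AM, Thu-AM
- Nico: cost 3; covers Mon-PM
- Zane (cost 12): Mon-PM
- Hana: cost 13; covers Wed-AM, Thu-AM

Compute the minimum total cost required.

This is an integer covering problem.
Choose Farah and Nico: together they cover Mon-PM, Wed-AM, Fri-AM, Thu-AM — every shift.
Total cost: 3 + 3 = 6.

6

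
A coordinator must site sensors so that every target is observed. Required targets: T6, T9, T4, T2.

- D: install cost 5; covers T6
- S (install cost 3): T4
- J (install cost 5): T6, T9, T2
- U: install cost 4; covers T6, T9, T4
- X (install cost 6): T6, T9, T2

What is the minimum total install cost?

This is a weighted set-cover instance.
The greedy cost-per-new-target heuristic would pick U and J for 9, but a cheaper cover exists.
Choose S and J: together they cover T6, T9, T4, T2 — every target.
Total install cost: 3 + 5 = 8.
No cover costs less than 8.

8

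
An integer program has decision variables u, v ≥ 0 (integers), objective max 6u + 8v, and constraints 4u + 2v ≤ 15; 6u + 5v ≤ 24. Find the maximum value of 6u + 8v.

32

The continuous relaxation peaks at (0, 4.8) with value 38.40; rounding to a feasible lattice point costs some objective.
(u,v)=(0,4) is feasible, giving 32.
(u,v)=(1,3) is feasible, giving 30.
(u,v)=(0,3) is feasible, giving 24.
No feasible integer point exceeds 32.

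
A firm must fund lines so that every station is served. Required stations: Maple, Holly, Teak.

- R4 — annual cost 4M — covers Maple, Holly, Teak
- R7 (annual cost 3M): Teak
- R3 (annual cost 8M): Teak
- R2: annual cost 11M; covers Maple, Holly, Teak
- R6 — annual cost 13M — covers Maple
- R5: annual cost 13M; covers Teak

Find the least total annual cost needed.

4

R4 alone covers Maple, Holly, Teak — every station.
Total annual cost: 4.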